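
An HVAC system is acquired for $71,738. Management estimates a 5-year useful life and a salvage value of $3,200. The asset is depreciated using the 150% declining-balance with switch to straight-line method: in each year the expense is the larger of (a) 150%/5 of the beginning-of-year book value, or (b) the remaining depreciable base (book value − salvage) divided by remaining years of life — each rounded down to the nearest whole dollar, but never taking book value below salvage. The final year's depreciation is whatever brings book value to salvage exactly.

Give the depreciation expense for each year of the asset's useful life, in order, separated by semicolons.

$21,521; $15,065; $10,650; $10,651; $10,651

Depreciable base = $71,738 − $3,200 = $68,538.
Year 1: DB = ⌊$71,738 × 150%/5⌋ = $21,521; SL = ⌊$68,538/5⌋ = $13,707 → take DB $21,521. Book value $50,217.
Year 2: DB = ⌊$50,217 × 150%/5⌋ = $15,065; SL = ⌊$47,017/4⌋ = $11,754 → take DB $15,065. Book value $35,152.
Year 3: DB = ⌊$35,152 × 150%/5⌋ = $10,545; SL = ⌊$31,952/3⌋ = $10,650 → take SL $10,650. Book value $24,502.
Year 4: DB = ⌊$24,502 × 150%/5⌋ = $7,350; SL = ⌊$21,302/2⌋ = $10,651 → take SL $10,651. Book value $13,851.
Year 5 (final): $13,851 − $3,200 = $10,651. Book value $3,200.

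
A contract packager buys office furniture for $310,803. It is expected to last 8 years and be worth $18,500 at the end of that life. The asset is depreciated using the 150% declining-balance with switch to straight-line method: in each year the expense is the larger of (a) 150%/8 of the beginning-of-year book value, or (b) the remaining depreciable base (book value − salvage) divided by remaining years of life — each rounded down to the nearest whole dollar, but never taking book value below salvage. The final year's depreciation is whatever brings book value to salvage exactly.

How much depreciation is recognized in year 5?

Depreciable base = $310,803 − $18,500 = $292,303.
Year 1: DB = ⌊$310,803 × 150%/8⌋ = $58,275; SL = ⌊$292,303/8⌋ = $36,537 → take DB $58,275. Book value $252,528.
Year 2: DB = ⌊$252,528 × 150%/8⌋ = $47,349; SL = ⌊$234,028/7⌋ = $33,432 → take DB $47,349. Book value $205,179.
Year 3: DB = ⌊$205,179 × 150%/8⌋ = $38,471; SL = ⌊$186,679/6⌋ = $31,113 → take DB $38,471. Book value $166,708.
Year 4: DB = ⌊$166,708 × 150%/8⌋ = $31,257; SL = ⌊$148,208/5⌋ = $29,641 → take DB $31,257. Book value $135,451.
Year 5: DB = ⌊$135,451 × 150%/8⌋ = $25,397; SL = ⌊$116,951/4⌋ = $29,237 → take SL $29,237. Book value $106,214.

$29,237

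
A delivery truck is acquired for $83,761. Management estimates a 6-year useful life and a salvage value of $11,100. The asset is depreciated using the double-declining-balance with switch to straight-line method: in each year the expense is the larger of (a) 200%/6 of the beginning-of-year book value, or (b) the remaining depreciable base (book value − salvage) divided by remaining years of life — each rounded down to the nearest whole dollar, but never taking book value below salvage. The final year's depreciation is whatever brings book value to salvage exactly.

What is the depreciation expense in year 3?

$12,409

Depreciable base = $83,761 − $11,100 = $72,661.
Year 1: DB = ⌊$83,761 × 200%/6⌋ = $27,920; SL = ⌊$72,661/6⌋ = $12,110 → take DB $27,920. Book value $55,841.
Year 2: DB = ⌊$55,841 × 200%/6⌋ = $18,613; SL = ⌊$44,741/5⌋ = $8,948 → take DB $18,613. Book value $37,228.
Year 3: DB = ⌊$37,228 × 200%/6⌋ = $12,409; SL = ⌊$26,128/4⌋ = $6,532 → take DB $12,409. Book value $24,819.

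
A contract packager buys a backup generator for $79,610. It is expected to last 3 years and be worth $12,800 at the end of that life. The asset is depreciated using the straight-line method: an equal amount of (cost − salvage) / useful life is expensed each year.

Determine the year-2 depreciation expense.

$22,270

Depreciable base = $79,610 − $12,800 = $66,810.
Annual expense = $66,810 / 3 = $22,270.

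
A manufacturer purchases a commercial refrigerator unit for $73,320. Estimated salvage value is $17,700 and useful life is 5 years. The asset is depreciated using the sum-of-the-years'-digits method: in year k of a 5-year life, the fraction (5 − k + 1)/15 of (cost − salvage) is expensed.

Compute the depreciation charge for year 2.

Depreciable base = $73,320 − $17,700 = $55,620.
Sum of the years' digits = 5+4+3+2+1 = 15.
Year 1: $55,620 × 5/15 = $18,540. Book value $54,780.
Year 2: $55,620 × 4/15 = $14,832. Book value $39,948.

$14,832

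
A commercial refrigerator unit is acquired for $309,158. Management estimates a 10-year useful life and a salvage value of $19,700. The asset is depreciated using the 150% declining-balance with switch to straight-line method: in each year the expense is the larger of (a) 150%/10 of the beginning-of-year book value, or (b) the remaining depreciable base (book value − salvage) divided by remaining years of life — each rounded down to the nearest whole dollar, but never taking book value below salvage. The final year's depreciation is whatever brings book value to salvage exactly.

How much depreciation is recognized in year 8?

$23,495

Depreciable base = $309,158 − $19,700 = $289,458.
Year 1: DB = ⌊$309,158 × 150%/10⌋ = $46,373; SL = ⌊$289,458/10⌋ = $28,945 → take DB $46,373. Book value $262,785.
Year 2: DB = ⌊$262,785 × 150%/10⌋ = $39,417; SL = ⌊$243,085/9⌋ = $27,009 → take DB $39,417. Book value $223,368.
Year 3: DB = ⌊$223,368 × 150%/10⌋ = $33,505; SL = ⌊$203,668/8⌋ = $25,458 → take DB $33,505. Book value $189,863.
Year 4: DB = ⌊$189,863 × 150%/10⌋ = $28,479; SL = ⌊$170,163/7⌋ = $24,309 → take DB $28,479. Book value $161,384.
Year 5: DB = ⌊$161,384 × 150%/10⌋ = $24,207; SL = ⌊$141,684/6⌋ = $23,614 → take DB $24,207. Book value $137,177.
Year 6: DB = ⌊$137,177 × 150%/10⌋ = $20,576; SL = ⌊$117,477/5⌋ = $23,495 → take SL $23,495. Book value $113,682.
Year 7: DB = ⌊$113,682 × 150%/10⌋ = $17,052; SL = ⌊$93,982/4⌋ = $23,495 → take SL $23,495. Book value $90,187.
Year 8: DB = ⌊$90,187 × 150%/10⌋ = $13,528; SL = ⌊$70,487/3⌋ = $23,495 → take SL $23,495. Book value $66,692.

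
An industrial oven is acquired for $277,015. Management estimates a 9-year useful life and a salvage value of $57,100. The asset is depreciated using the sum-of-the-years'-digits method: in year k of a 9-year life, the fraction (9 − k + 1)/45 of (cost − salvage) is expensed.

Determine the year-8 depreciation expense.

$9,774

Depreciable base = $277,015 − $57,100 = $219,915.
Sum of the years' digits = 9+8+7+6+5+4+3+2+1 = 45.
Year 1: $219,915 × 9/45 = $43,983. Book value $233,032.
Year 2: $219,915 × 8/45 = $39,096. Book value $193,936.
Year 3: $219,915 × 7/45 = $34,209. Book value $159,727.
Year 4: $219,915 × 6/45 = $29,322. Book value $130,405.
Year 5: $219,915 × 5/45 = $24,435. Book value $105,970.
Year 6: $219,915 × 4/45 = $19,548. Book value $86,422.
Year 7: $219,915 × 3/45 = $14,661. Book value $71,761.
Year 8: $219,915 × 2/45 = $9,774. Book value $61,987.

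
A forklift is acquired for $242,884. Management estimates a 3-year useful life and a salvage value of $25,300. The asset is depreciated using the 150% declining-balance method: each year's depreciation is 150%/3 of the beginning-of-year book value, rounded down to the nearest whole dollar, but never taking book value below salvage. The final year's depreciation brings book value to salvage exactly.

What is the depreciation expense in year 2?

$60,721

Depreciable base = $242,884 − $25,300 = $217,584.
Year 1: ⌊$242,884 × 150%/3⌋ = $121,442. Book value $121,442.
Year 2: ⌊$121,442 × 150%/3⌋ = $60,721. Book value $60,721.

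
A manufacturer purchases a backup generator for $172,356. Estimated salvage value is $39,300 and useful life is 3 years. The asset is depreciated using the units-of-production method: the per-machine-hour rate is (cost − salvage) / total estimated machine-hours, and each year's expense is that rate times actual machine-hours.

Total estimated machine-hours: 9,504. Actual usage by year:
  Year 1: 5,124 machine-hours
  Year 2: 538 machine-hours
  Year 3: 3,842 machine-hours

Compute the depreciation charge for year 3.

$53,788

Depreciable base = $172,356 − $39,300 = $133,056.
Rate = $133,056 / 9,504 machine-hours = $14 per machine-hour.
Year 1: 5,124 × $14 = $71,736. Book value $100,620.
Year 2: 538 × $14 = $7,532. Book value $93,088.
Year 3: 3,842 × $14 = $53,788. Book value $39,300.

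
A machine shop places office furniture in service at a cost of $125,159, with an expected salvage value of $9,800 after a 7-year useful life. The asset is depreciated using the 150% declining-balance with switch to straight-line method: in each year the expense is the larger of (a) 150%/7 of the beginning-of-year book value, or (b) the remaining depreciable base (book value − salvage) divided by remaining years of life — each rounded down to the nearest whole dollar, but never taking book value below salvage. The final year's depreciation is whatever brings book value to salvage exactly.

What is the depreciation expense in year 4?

$13,009

Depreciable base = $125,159 − $9,800 = $115,359.
Year 1: DB = ⌊$125,159 × 150%/7⌋ = $26,819; SL = ⌊$115,359/7⌋ = $16,479 → take DB $26,819. Book value $98,340.
Year 2: DB = ⌊$98,340 × 150%/7⌋ = $21,072; SL = ⌊$88,540/6⌋ = $14,756 → take DB $21,072. Book value $77,268.
Year 3: DB = ⌊$77,268 × 150%/7⌋ = $16,557; SL = ⌊$67,468/5⌋ = $13,493 → take DB $16,557. Book value $60,711.
Year 4: DB = ⌊$60,711 × 150%/7⌋ = $13,009; SL = ⌊$50,911/4⌋ = $12,727 → take DB $13,009. Book value $47,702.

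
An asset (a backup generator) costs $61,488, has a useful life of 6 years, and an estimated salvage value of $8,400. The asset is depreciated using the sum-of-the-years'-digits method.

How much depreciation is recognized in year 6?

$2,528

Depreciable base = $61,488 − $8,400 = $53,088.
Sum of the years' digits = 6+5+4+3+2+1 = 21.
Year 1: $53,088 × 6/21 = $15,168. Book value $46,320.
Year 2: $53,088 × 5/21 = $12,640. Book value $33,680.
Year 3: $53,088 × 4/21 = $10,112. Book value $23,568.
Year 4: $53,088 × 3/21 = $7,584. Book value $15,984.
Year 5: $53,088 × 2/21 = $5,056. Book value $10,928.
Year 6: $53,088 × 1/21 = $2,528. Book value $8,400.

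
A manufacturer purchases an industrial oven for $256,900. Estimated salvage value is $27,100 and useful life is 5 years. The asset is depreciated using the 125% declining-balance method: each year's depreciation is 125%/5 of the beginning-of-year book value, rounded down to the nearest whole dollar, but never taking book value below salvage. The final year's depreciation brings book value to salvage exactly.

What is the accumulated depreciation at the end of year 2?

Depreciable base = $256,900 − $27,100 = $229,800.
Year 1: ⌊$256,900 × 125%/5⌋ = $64,225. Book value $192,675.
Year 2: ⌊$192,675 × 125%/5⌋ = $48,168. Book value $144,507.
Accumulated through year 2 = $256,900 − $144,507 = $112,393.

$112,393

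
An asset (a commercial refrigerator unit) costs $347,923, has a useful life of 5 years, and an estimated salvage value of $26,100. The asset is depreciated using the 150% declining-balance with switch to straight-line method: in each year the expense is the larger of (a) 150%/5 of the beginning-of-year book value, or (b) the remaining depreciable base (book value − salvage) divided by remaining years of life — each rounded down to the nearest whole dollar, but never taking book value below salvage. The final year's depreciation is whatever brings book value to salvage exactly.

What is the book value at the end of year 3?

Depreciable base = $347,923 − $26,100 = $321,823.
Year 1: DB = ⌊$347,923 × 150%/5⌋ = $104,376; SL = ⌊$321,823/5⌋ = $64,364 → take DB $104,376. Book value $243,547.
Year 2: DB = ⌊$243,547 × 150%/5⌋ = $73,064; SL = ⌊$217,447/4⌋ = $54,361 → take DB $73,064. Book value $170,483.
Year 3: DB = ⌊$170,483 × 150%/5⌋ = $51,144; SL = ⌊$144,383/3⌋ = $48,127 → take DB $51,144. Book value $119,339.

$119,339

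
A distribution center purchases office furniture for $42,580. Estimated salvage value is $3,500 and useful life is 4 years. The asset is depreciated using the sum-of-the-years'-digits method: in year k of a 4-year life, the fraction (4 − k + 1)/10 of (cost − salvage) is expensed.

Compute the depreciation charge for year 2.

$11,724

Depreciable base = $42,580 − $3,500 = $39,080.
Sum of the years' digits = 4+3+2+1 = 10.
Year 1: $39,080 × 4/10 = $15,632. Book value $26,948.
Year 2: $39,080 × 3/10 = $11,724. Book value $15,224.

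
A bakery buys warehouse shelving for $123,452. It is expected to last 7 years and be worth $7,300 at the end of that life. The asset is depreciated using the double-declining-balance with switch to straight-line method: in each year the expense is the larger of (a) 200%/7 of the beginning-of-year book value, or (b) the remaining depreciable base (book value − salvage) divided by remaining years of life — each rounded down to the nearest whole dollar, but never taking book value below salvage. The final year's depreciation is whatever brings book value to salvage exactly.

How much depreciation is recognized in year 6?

$7,827

Depreciable base = $123,452 − $7,300 = $116,152.
Year 1: DB = ⌊$123,452 × 200%/7⌋ = $35,272; SL = ⌊$116,152/7⌋ = $16,593 → take DB $35,272. Book value $88,180.
Year 2: DB = ⌊$88,180 × 200%/7⌋ = $25,194; SL = ⌊$80,880/6⌋ = $13,480 → take DB $25,194. Book value $62,986.
Year 3: DB = ⌊$62,986 × 200%/7⌋ = $17,996; SL = ⌊$55,686/5⌋ = $11,137 → take DB $17,996. Book value $44,990.
Year 4: DB = ⌊$44,990 × 200%/7⌋ = $12,854; SL = ⌊$37,690/4⌋ = $9,422 → take DB $12,854. Book value $32,136.
Year 5: DB = ⌊$32,136 × 200%/7⌋ = $9,181; SL = ⌊$24,836/3⌋ = $8,278 → take DB $9,181. Book value $22,955.
Year 6: DB = ⌊$22,955 × 200%/7⌋ = $6,558; SL = ⌊$15,655/2⌋ = $7,827 → take SL $7,827. Book value $15,128.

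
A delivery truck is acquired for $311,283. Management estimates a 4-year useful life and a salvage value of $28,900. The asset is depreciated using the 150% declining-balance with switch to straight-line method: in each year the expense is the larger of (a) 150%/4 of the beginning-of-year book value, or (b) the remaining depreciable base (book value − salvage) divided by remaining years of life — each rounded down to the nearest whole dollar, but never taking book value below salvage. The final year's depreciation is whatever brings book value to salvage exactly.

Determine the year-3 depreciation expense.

Depreciable base = $311,283 − $28,900 = $282,383.
Year 1: DB = ⌊$311,283 × 150%/4⌋ = $116,731; SL = ⌊$282,383/4⌋ = $70,595 → take DB $116,731. Book value $194,552.
Year 2: DB = ⌊$194,552 × 150%/4⌋ = $72,957; SL = ⌊$165,652/3⌋ = $55,217 → take DB $72,957. Book value $121,595.
Year 3: DB = ⌊$121,595 × 150%/4⌋ = $45,598; SL = ⌊$92,695/2⌋ = $46,347 → take SL $46,347. Book value $75,248.

$46,347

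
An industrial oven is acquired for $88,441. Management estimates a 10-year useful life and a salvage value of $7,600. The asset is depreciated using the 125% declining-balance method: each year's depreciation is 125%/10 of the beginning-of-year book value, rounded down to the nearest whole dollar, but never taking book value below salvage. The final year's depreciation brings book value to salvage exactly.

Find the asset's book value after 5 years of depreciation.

$45,363

Depreciable base = $88,441 − $7,600 = $80,841.
Year 1: ⌊$88,441 × 125%/10⌋ = $11,055. Book value $77,386.
Year 2: ⌊$77,386 × 125%/10⌋ = $9,673. Book value $67,713.
Year 3: ⌊$67,713 × 125%/10⌋ = $8,464. Book value $59,249.
Year 4: ⌊$59,249 × 125%/10⌋ = $7,406. Book value $51,843.
Year 5: ⌊$51,843 × 125%/10⌋ = $6,480. Book value $45,363.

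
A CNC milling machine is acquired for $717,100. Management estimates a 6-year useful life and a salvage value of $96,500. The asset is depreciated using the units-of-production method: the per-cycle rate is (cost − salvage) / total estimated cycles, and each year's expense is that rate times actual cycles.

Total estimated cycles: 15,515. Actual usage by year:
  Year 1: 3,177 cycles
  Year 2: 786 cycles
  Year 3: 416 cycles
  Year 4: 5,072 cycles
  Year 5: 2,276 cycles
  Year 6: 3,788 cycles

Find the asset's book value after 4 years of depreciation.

Depreciable base = $717,100 − $96,500 = $620,600.
Rate = $620,600 / 15,515 cycles = $40 per cycle.
Year 1: 3,177 × $40 = $127,080. Book value $590,020.
Year 2: 786 × $40 = $31,440. Book value $558,580.
Year 3: 416 × $40 = $16,640. Book value $541,940.
Year 4: 5,072 × $40 = $202,880. Book value $339,060.

$339,060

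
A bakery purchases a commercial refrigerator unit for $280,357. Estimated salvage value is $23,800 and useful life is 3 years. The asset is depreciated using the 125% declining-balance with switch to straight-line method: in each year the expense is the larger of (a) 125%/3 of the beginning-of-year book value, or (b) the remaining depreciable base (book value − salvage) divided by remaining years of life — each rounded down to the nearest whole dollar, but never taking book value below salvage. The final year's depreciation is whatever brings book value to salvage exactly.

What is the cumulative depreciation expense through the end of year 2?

Depreciable base = $280,357 − $23,800 = $256,557.
Year 1: DB = ⌊$280,357 × 125%/3⌋ = $116,815; SL = ⌊$256,557/3⌋ = $85,519 → take DB $116,815. Book value $163,542.
Year 2: DB = ⌊$163,542 × 125%/3⌋ = $68,142; SL = ⌊$139,742/2⌋ = $69,871 → take SL $69,871. Book value $93,671.
Accumulated through year 2 = $280,357 − $93,671 = $186,686.

$186,686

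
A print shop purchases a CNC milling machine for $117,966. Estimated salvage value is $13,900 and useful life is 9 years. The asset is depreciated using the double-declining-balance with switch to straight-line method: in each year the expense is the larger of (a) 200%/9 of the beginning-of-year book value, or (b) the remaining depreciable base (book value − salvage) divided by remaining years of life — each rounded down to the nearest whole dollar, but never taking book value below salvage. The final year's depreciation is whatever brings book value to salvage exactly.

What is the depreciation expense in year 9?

$1,900

Depreciable base = $117,966 − $13,900 = $104,066.
Year 1: DB = ⌊$117,966 × 200%/9⌋ = $26,214; SL = ⌊$104,066/9⌋ = $11,562 → take DB $26,214. Book value $91,752.
Year 2: DB = ⌊$91,752 × 200%/9⌋ = $20,389; SL = ⌊$77,852/8⌋ = $9,731 → take DB $20,389. Book value $71,363.
Year 3: DB = ⌊$71,363 × 200%/9⌋ = $15,858; SL = ⌊$57,463/7⌋ = $8,209 → take DB $15,858. Book value $55,505.
Year 4: DB = ⌊$55,505 × 200%/9⌋ = $12,334; SL = ⌊$41,605/6⌋ = $6,934 → take DB $12,334. Book value $43,171.
Year 5: DB = ⌊$43,171 × 200%/9⌋ = $9,593; SL = ⌊$29,271/5⌋ = $5,854 → take DB $9,593. Book value $33,578.
Year 6: DB = ⌊$33,578 × 200%/9⌋ = $7,461; SL = ⌊$19,678/4⌋ = $4,919 → take DB $7,461. Book value $26,117.
Year 7: DB = ⌊$26,117 × 200%/9⌋ = $5,803; SL = ⌊$12,217/3⌋ = $4,072 → take DB $5,803. Book value $20,314.
Year 8: DB = ⌊$20,314 × 200%/9⌋ = $4,514; SL = ⌊$6,414/2⌋ = $3,207 → take DB $4,514. Book value $15,800.
Year 9 (final): $15,800 − $13,900 = $1,900. Book value $13,900.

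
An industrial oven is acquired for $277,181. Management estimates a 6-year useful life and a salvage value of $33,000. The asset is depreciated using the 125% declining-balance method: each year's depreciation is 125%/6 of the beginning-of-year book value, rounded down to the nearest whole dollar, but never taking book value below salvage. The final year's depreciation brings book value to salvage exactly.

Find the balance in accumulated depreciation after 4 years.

$168,303

Depreciable base = $277,181 − $33,000 = $244,181.
Year 1: ⌊$277,181 × 125%/6⌋ = $57,746. Book value $219,435.
Year 2: ⌊$219,435 × 125%/6⌋ = $45,715. Book value $173,720.
Year 3: ⌊$173,720 × 125%/6⌋ = $36,191. Book value $137,529.
Year 4: ⌊$137,529 × 125%/6⌋ = $28,651. Book value $108,878.
Accumulated through year 4 = $277,181 − $108,878 = $168,303.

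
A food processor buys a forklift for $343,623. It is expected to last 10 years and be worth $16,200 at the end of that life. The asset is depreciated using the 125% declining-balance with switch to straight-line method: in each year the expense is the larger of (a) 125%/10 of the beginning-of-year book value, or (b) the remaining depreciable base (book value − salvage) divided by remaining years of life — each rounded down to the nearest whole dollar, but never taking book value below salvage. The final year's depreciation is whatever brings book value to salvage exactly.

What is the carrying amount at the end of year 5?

Depreciable base = $343,623 − $16,200 = $327,423.
Year 1: DB = ⌊$343,623 × 125%/10⌋ = $42,952; SL = ⌊$327,423/10⌋ = $32,742 → take DB $42,952. Book value $300,671.
Year 2: DB = ⌊$300,671 × 125%/10⌋ = $37,583; SL = ⌊$284,471/9⌋ = $31,607 → take DB $37,583. Book value $263,088.
Year 3: DB = ⌊$263,088 × 125%/10⌋ = $32,886; SL = ⌊$246,888/8⌋ = $30,861 → take DB $32,886. Book value $230,202.
Year 4: DB = ⌊$230,202 × 125%/10⌋ = $28,775; SL = ⌊$214,002/7⌋ = $30,571 → take SL $30,571. Book value $199,631.
Year 5: DB = ⌊$199,631 × 125%/10⌋ = $24,953; SL = ⌊$183,431/6⌋ = $30,571 → take SL $30,571. Book value $169,060.

$169,060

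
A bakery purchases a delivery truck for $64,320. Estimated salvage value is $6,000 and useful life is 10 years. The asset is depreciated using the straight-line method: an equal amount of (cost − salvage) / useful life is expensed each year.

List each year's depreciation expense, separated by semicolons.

Depreciable base = $64,320 − $6,000 = $58,320.
Annual expense = $58,320 / 10 = $5,832.
End of year 1: book value $58,488.
End of year 2: book value $52,656.
End of year 3: book value $46,824.
End of year 4: book value $40,992.
End of year 5: book value $35,160.
End of year 6: book value $29,328.
End of year 7: book value $23,496.
End of year 8: book value $17,664.
End of year 9: book value $11,832.
End of year 10: book value $6,000.

$5,832; $5,832; $5,832; $5,832; $5,832; $5,832; $5,832; $5,832; $5,832; $5,832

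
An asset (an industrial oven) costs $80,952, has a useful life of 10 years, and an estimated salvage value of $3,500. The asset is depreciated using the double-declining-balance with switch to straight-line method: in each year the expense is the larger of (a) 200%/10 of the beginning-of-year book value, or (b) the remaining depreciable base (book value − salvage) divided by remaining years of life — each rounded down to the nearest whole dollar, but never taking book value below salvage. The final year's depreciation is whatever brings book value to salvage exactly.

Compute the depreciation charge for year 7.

Depreciable base = $80,952 − $3,500 = $77,452.
Year 1: DB = ⌊$80,952 × 200%/10⌋ = $16,190; SL = ⌊$77,452/10⌋ = $7,745 → take DB $16,190. Book value $64,762.
Year 2: DB = ⌊$64,762 × 200%/10⌋ = $12,952; SL = ⌊$61,262/9⌋ = $6,806 → take DB $12,952. Book value $51,810.
Year 3: DB = ⌊$51,810 × 200%/10⌋ = $10,362; SL = ⌊$48,310/8⌋ = $6,038 → take DB $10,362. Book value $41,448.
Year 4: DB = ⌊$41,448 × 200%/10⌋ = $8,289; SL = ⌊$37,948/7⌋ = $5,421 → take DB $8,289. Book value $33,159.
Year 5: DB = ⌊$33,159 × 200%/10⌋ = $6,631; SL = ⌊$29,659/6⌋ = $4,943 → take DB $6,631. Book value $26,528.
Year 6: DB = ⌊$26,528 × 200%/10⌋ = $5,305; SL = ⌊$23,028/5⌋ = $4,605 → take DB $5,305. Book value $21,223.
Year 7: DB = ⌊$21,223 × 200%/10⌋ = $4,244; SL = ⌊$17,723/4⌋ = $4,430 → take SL $4,430. Book value $16,793.

$4,430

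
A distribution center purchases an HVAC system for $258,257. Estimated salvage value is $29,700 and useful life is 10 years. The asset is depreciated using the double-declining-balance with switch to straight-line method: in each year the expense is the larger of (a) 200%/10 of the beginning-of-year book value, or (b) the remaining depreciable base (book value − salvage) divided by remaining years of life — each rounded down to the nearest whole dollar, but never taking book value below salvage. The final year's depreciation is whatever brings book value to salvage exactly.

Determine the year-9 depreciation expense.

Depreciable base = $258,257 − $29,700 = $228,557.
Year 1: DB = ⌊$258,257 × 200%/10⌋ = $51,651; SL = ⌊$228,557/10⌋ = $22,855 → take DB $51,651. Book value $206,606.
Year 2: DB = ⌊$206,606 × 200%/10⌋ = $41,321; SL = ⌊$176,906/9⌋ = $19,656 → take DB $41,321. Book value $165,285.
Year 3: DB = ⌊$165,285 × 200%/10⌋ = $33,057; SL = ⌊$135,585/8⌋ = $16,948 → take DB $33,057. Book value $132,228.
Year 4: DB = ⌊$132,228 × 200%/10⌋ = $26,445; SL = ⌊$102,528/7⌋ = $14,646 → take DB $26,445. Book value $105,783.
Year 5: DB = ⌊$105,783 × 200%/10⌋ = $21,156; SL = ⌊$76,083/6⌋ = $12,680 → take DB $21,156. Book value $84,627.
Year 6: DB = ⌊$84,627 × 200%/10⌋ = $16,925; SL = ⌊$54,927/5⌋ = $10,985 → take DB $16,925. Book value $67,702.
Year 7: DB = ⌊$67,702 × 200%/10⌋ = $13,540; SL = ⌊$38,002/4⌋ = $9,500 → take DB $13,540. Book value $54,162.
Year 8: DB = ⌊$54,162 × 200%/10⌋ = $10,832; SL = ⌊$24,462/3⌋ = $8,154 → take DB $10,832. Book value $43,330.
Year 9: DB = ⌊$43,330 × 200%/10⌋ = $8,666; SL = ⌊$13,630/2⌋ = $6,815 → take DB $8,666. Book value $34,664.

$8,666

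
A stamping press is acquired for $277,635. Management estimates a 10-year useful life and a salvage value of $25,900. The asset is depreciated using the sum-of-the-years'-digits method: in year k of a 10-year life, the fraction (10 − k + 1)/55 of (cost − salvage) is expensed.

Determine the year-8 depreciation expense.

Depreciable base = $277,635 − $25,900 = $251,735.
Sum of the years' digits = 10+9+8+7+6+5+4+3+2+1 = 55.
Year 1: $251,735 × 10/55 = $45,770. Book value $231,865.
Year 2: $251,735 × 9/55 = $41,193. Book value $190,672.
Year 3: $251,735 × 8/55 = $36,616. Book value $154,056.
Year 4: $251,735 × 7/55 = $32,039. Book value $122,017.
Year 5: $251,735 × 6/55 = $27,462. Book value $94,555.
Year 6: $251,735 × 5/55 = $22,885. Book value $71,670.
Year 7: $251,735 × 4/55 = $18,308. Book value $53,362.
Year 8: $251,735 × 3/55 = $13,731. Book value $39,631.

$13,731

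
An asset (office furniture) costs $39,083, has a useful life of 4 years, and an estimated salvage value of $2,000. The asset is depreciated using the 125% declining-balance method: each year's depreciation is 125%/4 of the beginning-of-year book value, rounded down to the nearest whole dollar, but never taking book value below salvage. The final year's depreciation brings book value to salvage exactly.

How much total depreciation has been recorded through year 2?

$20,609

Depreciable base = $39,083 − $2,000 = $37,083.
Year 1: ⌊$39,083 × 125%/4⌋ = $12,213. Book value $26,870.
Year 2: ⌊$26,870 × 125%/4⌋ = $8,396. Book value $18,474.
Accumulated through year 2 = $39,083 − $18,474 = $20,609.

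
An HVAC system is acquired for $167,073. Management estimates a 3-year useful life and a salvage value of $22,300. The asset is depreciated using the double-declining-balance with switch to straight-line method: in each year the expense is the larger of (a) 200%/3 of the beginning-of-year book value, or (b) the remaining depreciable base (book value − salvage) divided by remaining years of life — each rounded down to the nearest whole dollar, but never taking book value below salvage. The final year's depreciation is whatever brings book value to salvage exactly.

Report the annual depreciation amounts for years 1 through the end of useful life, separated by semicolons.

$111,382; $33,391; $0

Depreciable base = $167,073 − $22,300 = $144,773.
Year 1: DB = ⌊$167,073 × 200%/3⌋ = $111,382; SL = ⌊$144,773/3⌋ = $48,257 → take DB $111,382. Book value $55,691.
Year 2: DB = ⌊$55,691 × 200%/3⌋ = $37,127; SL = ⌊$33,391/2⌋ = $16,695 → take DB $37,127, capped at $33,391. Book value $22,300.
Year 3 (final): $22,300 − $22,300 = $0. Book value $22,300.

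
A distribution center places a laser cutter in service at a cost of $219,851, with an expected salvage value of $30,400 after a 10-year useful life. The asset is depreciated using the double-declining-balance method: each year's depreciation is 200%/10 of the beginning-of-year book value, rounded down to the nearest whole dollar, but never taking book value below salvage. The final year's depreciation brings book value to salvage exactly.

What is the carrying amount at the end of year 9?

$30,400

Depreciable base = $219,851 − $30,400 = $189,451.
Year 1: ⌊$219,851 × 200%/10⌋ = $43,970. Book value $175,881.
Year 2: ⌊$175,881 × 200%/10⌋ = $35,176. Book value $140,705.
Year 3: ⌊$140,705 × 200%/10⌋ = $28,141. Book value $112,564.
Year 4: ⌊$112,564 × 200%/10⌋ = $22,512. Book value $90,052.
Year 5: ⌊$90,052 × 200%/10⌋ = $18,010. Book value $72,042.
Year 6: ⌊$72,042 × 200%/10⌋ = $14,408. Book value $57,634.
Year 7: ⌊$57,634 × 200%/10⌋ = $11,526. Book value $46,108.
Year 8: ⌊$46,108 × 200%/10⌋ = $9,221. Book value $36,887.
Year 9: ⌊$36,887 × 200%/10⌋ = $7,377, capped at $6,487. Book value $30,400.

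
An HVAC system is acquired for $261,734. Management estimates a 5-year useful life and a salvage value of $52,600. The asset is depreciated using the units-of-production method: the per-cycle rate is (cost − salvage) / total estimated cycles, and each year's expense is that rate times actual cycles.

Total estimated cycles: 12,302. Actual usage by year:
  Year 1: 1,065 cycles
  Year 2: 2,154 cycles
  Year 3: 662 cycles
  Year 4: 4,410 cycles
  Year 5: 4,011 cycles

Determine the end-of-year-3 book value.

$195,757

Depreciable base = $261,734 − $52,600 = $209,134.
Rate = $209,134 / 12,302 cycles = $17 per cycle.
Year 1: 1,065 × $17 = $18,105. Book value $243,629.
Year 2: 2,154 × $17 = $36,618. Book value $207,011.
Year 3: 662 × $17 = $11,254. Book value $195,757.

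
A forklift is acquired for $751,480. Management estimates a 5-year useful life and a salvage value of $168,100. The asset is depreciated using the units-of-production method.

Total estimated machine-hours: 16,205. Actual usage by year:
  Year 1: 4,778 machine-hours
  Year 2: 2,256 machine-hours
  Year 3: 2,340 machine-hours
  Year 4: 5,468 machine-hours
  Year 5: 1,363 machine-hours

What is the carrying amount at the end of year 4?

Depreciable base = $751,480 − $168,100 = $583,380.
Rate = $583,380 / 16,205 machine-hours = $36 per machine-hour.
Year 1: 4,778 × $36 = $172,008. Book value $579,472.
Year 2: 2,256 × $36 = $81,216. Book value $498,256.
Year 3: 2,340 × $36 = $84,240. Book value $414,016.
Year 4: 5,468 × $36 = $196,848. Book value $217,168.

$217,168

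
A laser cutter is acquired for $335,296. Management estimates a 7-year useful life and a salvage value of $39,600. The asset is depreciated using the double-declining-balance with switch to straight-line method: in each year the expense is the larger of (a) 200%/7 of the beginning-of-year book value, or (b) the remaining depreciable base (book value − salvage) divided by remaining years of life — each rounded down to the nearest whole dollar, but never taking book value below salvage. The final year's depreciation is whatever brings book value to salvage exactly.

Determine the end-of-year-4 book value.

$87,281

Depreciable base = $335,296 − $39,600 = $295,696.
Year 1: DB = ⌊$335,296 × 200%/7⌋ = $95,798; SL = ⌊$295,696/7⌋ = $42,242 → take DB $95,798. Book value $239,498.
Year 2: DB = ⌊$239,498 × 200%/7⌋ = $68,428; SL = ⌊$199,898/6⌋ = $33,316 → take DB $68,428. Book value $171,070.
Year 3: DB = ⌊$171,070 × 200%/7⌋ = $48,877; SL = ⌊$131,470/5⌋ = $26,294 → take DB $48,877. Book value $122,193.
Year 4: DB = ⌊$122,193 × 200%/7⌋ = $34,912; SL = ⌊$82,593/4⌋ = $20,648 → take DB $34,912. Book value $87,281.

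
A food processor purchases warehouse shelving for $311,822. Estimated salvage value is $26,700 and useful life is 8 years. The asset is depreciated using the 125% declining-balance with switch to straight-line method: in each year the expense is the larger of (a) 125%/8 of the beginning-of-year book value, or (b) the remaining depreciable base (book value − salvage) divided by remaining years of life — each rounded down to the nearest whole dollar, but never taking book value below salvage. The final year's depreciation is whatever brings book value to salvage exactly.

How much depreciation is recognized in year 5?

$32,121

Depreciable base = $311,822 − $26,700 = $285,122.
Year 1: DB = ⌊$311,822 × 125%/8⌋ = $48,722; SL = ⌊$285,122/8⌋ = $35,640 → take DB $48,722. Book value $263,100.
Year 2: DB = ⌊$263,100 × 125%/8⌋ = $41,109; SL = ⌊$236,400/7⌋ = $33,771 → take DB $41,109. Book value $221,991.
Year 3: DB = ⌊$221,991 × 125%/8⌋ = $34,686; SL = ⌊$195,291/6⌋ = $32,548 → take DB $34,686. Book value $187,305.
Year 4: DB = ⌊$187,305 × 125%/8⌋ = $29,266; SL = ⌊$160,605/5⌋ = $32,121 → take SL $32,121. Book value $155,184.
Year 5: DB = ⌊$155,184 × 125%/8⌋ = $24,247; SL = ⌊$128,484/4⌋ = $32,121 → take SL $32,121. Book value $123,063.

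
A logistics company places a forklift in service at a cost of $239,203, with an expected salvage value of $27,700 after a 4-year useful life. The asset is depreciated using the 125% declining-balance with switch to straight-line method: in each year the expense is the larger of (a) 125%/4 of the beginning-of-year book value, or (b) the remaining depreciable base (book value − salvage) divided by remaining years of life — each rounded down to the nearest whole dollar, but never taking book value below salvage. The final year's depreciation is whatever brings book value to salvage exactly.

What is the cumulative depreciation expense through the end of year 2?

Depreciable base = $239,203 − $27,700 = $211,503.
Year 1: DB = ⌊$239,203 × 125%/4⌋ = $74,750; SL = ⌊$211,503/4⌋ = $52,875 → take DB $74,750. Book value $164,453.
Year 2: DB = ⌊$164,453 × 125%/4⌋ = $51,391; SL = ⌊$136,753/3⌋ = $45,584 → take DB $51,391. Book value $113,062.
Accumulated through year 2 = $239,203 − $113,062 = $126,141.

$126,141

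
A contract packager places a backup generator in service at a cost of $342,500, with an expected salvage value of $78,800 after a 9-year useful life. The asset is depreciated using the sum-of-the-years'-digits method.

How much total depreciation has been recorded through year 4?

Depreciable base = $342,500 − $78,800 = $263,700.
Sum of the years' digits = 9+8+7+6+5+4+3+2+1 = 45.
Year 1: $263,700 × 9/45 = $52,740. Book value $289,760.
Year 2: $263,700 × 8/45 = $46,880. Book value $242,880.
Year 3: $263,700 × 7/45 = $41,020. Book value $201,860.
Year 4: $263,700 × 6/45 = $35,160. Book value $166,700.
Accumulated through year 4 = $342,500 − $166,700 = $175,800.

$175,800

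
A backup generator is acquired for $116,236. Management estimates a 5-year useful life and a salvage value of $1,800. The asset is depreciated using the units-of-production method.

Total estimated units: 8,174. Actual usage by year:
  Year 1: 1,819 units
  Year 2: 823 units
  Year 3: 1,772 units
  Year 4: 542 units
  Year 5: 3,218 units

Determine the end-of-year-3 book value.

Depreciable base = $116,236 − $1,800 = $114,436.
Rate = $114,436 / 8,174 units = $14 per unit.
Year 1: 1,819 × $14 = $25,466. Book value $90,770.
Year 2: 823 × $14 = $11,522. Book value $79,248.
Year 3: 1,772 × $14 = $24,808. Book value $54,440.

$54,440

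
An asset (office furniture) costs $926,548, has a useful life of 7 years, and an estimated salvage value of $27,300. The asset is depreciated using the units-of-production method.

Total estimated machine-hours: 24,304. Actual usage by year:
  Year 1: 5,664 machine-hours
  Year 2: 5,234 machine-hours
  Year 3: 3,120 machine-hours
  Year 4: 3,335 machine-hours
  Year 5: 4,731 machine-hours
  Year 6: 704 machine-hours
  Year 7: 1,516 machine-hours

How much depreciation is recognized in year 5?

$175,047

Depreciable base = $926,548 − $27,300 = $899,248.
Rate = $899,248 / 24,304 machine-hours = $37 per machine-hour.
Year 1: 5,664 × $37 = $209,568. Book value $716,980.
Year 2: 5,234 × $37 = $193,658. Book value $523,322.
Year 3: 3,120 × $37 = $115,440. Book value $407,882.
Year 4: 3,335 × $37 = $123,395. Book value $284,487.
Year 5: 4,731 × $37 = $175,047. Book value $109,440.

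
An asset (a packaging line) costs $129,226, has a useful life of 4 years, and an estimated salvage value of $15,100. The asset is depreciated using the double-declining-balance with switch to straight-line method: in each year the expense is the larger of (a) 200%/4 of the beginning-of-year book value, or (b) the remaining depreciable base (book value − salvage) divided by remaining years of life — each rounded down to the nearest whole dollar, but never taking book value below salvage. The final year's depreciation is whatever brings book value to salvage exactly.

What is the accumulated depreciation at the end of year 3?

Depreciable base = $129,226 − $15,100 = $114,126.
Year 1: DB = ⌊$129,226 × 200%/4⌋ = $64,613; SL = ⌊$114,126/4⌋ = $28,531 → take DB $64,613. Book value $64,613.
Year 2: DB = ⌊$64,613 × 200%/4⌋ = $32,306; SL = ⌊$49,513/3⌋ = $16,504 → take DB $32,306. Book value $32,307.
Year 3: DB = ⌊$32,307 × 200%/4⌋ = $16,153; SL = ⌊$17,207/2⌋ = $8,603 → take DB $16,153. Book value $16,154.
Accumulated through year 3 = $129,226 − $16,154 = $113,072.

$113,072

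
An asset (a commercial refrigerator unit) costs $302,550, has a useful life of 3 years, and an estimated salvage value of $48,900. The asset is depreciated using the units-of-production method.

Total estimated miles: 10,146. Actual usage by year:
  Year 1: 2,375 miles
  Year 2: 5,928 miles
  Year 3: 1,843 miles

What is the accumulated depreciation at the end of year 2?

Depreciable base = $302,550 − $48,900 = $253,650.
Rate = $253,650 / 10,146 miles = $25 per mile.
Year 1: 2,375 × $25 = $59,375. Book value $243,175.
Year 2: 5,928 × $25 = $148,200. Book value $94,975.
Accumulated through year 2 = $302,550 − $94,975 = $207,575.

$207,575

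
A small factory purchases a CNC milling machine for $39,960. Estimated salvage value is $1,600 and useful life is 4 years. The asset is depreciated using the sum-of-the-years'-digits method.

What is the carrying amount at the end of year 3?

$5,436

Depreciable base = $39,960 − $1,600 = $38,360.
Sum of the years' digits = 4+3+2+1 = 10.
Year 1: $38,360 × 4/10 = $15,344. Book value $24,616.
Year 2: $38,360 × 3/10 = $11,508. Book value $13,108.
Year 3: $38,360 × 2/10 = $7,672. Book value $5,436.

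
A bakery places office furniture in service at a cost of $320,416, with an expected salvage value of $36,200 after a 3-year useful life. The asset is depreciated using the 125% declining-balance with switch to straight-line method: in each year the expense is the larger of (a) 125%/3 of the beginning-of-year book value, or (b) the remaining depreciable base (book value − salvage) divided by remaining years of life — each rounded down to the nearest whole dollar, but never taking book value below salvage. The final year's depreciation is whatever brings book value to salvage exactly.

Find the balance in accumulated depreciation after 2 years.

Depreciable base = $320,416 − $36,200 = $284,216.
Year 1: DB = ⌊$320,416 × 125%/3⌋ = $133,506; SL = ⌊$284,216/3⌋ = $94,738 → take DB $133,506. Book value $186,910.
Year 2: DB = ⌊$186,910 × 125%/3⌋ = $77,879; SL = ⌊$150,710/2⌋ = $75,355 → take DB $77,879. Book value $109,031.
Accumulated through year 2 = $320,416 − $109,031 = $211,385.

$211,385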